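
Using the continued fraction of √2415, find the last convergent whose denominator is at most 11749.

√2415 = [49; 7, 98, …] (period length 2).
Convergents:
  p_0/q_0 = 49/1
  p_1/q_1 = 344/7
  p_2/q_2 = 33761/687
  p_3/q_3 = 236671/4816
  p_4/q_4 = 23227519/472655
q_3 = 4816 ≤ 11749 < 472655 = q_4, so the answer is 236671/4816.

236671/4816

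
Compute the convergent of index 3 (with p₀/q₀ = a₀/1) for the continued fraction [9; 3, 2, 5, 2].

Using pₖ = aₖpₖ₋₁ + pₖ₋₂, qₖ = aₖqₖ₋₁ + qₖ₋₂ (with p₋₁=1, p₋₂=0, q₋₁=0, q₋₂=1):
  k=0: a=9, p=9, q=1
  k=1: a=3, p=28, q=3
  k=2: a=2, p=65, q=7
  k=3: a=5, p=353, q=38

353/38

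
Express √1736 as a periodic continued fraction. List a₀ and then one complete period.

[41; 1, 1, 1, 82]

a₀ = ⌊√1736⌋ = 41.
With m₀=0, d₀=1 and mₖ₊₁ = dₖaₖ − mₖ, dₖ₊₁ = (n − mₖ₊₁²)/dₖ, aₖ₊₁ = ⌊(a₀+mₖ₊₁)/dₖ₊₁⌋:
  k=1: m=41, d=55, a=1
  k=2: m=14, d=28, a=1
  k=3: m=14, d=55, a=1
  k=4: m=41, d=1, a=82
d=1 and a=2a₀=82 at k=4, so the next step gives (m, d) = (41, 55) again — its k=1 value — and the period has length 4.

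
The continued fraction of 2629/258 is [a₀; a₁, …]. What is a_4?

3

2629 = 10·258 + 49   →  a_0 = 10
258 = 5·49 + 13   →  a_1 = 5
49 = 3·13 + 10   →  a_2 = 3
13 = 1·10 + 3   →  a_3 = 1
10 = 3·3 + 1   →  a_4 = 3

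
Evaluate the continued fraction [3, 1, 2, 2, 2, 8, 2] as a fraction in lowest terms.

Fold from the inside: start with 2/1.
  8 + 1/2 = 17/2
  2 + 2/17 = 36/17
  2 + 17/36 = 89/36
  2 + 36/89 = 214/89
  1 + 89/214 = 303/214
  3 + 214/303 = 1123/303

1123/303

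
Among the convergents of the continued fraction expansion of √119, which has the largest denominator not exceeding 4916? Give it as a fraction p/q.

√119 = [10; 1, 9, 1, 20, …] (period length 4).
Convergents:
  p_0/q_0 = 10/1
  p_1/q_1 = 11/1
  p_2/q_2 = 109/10
  p_3/q_3 = 120/11
  p_4/q_4 = 2509/230
  p_5/q_5 = 2629/241
  p_6/q_6 = 26170/2399
  p_7/q_7 = 28799/2640
  p_8/q_8 = 602150/55199
q_7 = 2640 ≤ 4916 < 55199 = q_8, so the answer is 28799/2640.

28799/2640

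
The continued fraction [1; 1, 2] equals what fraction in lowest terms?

5/3

Fold from the inside: start with 2/1.
  1 + 1/2 = 3/2
  1 + 2/3 = 5/3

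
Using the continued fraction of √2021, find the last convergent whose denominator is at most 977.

√2021 = [44; 1, 21, 2, 21, 1, 88, …] (period length 6).
Convergents:
  p_0/q_0 = 44/1
  p_1/q_1 = 45/1
  p_2/q_2 = 989/22
  p_3/q_3 = 2023/45
  p_4/q_4 = 43472/967
  p_5/q_5 = 45495/1012
q_4 = 967 ≤ 977 < 1012 = q_5, so the answer is 43472/967.

43472/967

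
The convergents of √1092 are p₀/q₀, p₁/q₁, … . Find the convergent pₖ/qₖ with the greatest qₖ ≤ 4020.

√1092 = [33; 22, 66, …] (period length 2).
Convergents:
  p_0/q_0 = 33/1
  p_1/q_1 = 727/22
  p_2/q_2 = 48015/1453
  p_3/q_3 = 1057057/31988
q_2 = 1453 ≤ 4020 < 31988 = q_3, so the answer is 48015/1453.

48015/1453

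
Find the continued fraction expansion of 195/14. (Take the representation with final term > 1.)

195 = 13*14 + 13
14 = 1*13 + 1
13 = 13*1 + 0  (stop)
So 195/14 = [13; 1, 13].

[13; 1, 13]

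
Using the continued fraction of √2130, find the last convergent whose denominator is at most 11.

√2130 = [46; 6, 1, 1, 2, 1, 1, 6, 92, …] (period length 8).
Convergents:
  p_0/q_0 = 46/1
  p_1/q_1 = 277/6
  p_2/q_2 = 323/7
  p_3/q_3 = 600/13
q_2 = 7 ≤ 11 < 13 = q_3, so the answer is 323/7.

323/7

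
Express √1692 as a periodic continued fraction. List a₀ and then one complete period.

[41; 7, 2, 7, 82]

a₀ = ⌊√1692⌋ = 41.
With m₀=0, d₀=1 and mₖ₊₁ = dₖaₖ − mₖ, dₖ₊₁ = (n − mₖ₊₁²)/dₖ, aₖ₊₁ = ⌊(a₀+mₖ₊₁)/dₖ₊₁⌋:
  k=1: m=41, d=11, a=7
  k=2: m=36, d=36, a=2
  k=3: m=36, d=11, a=7
  k=4: m=41, d=1, a=82
d=1 and a=2a₀=82 at k=4, so the next step gives (m, d) = (41, 11) again — its k=1 value — and the period has length 4.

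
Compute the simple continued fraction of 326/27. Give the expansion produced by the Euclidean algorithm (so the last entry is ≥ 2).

[12; 13, 2]

326 = 12·27 + 2
27 = 13·2 + 1
2 = 2·1 + 0  (stop)
So 326/27 = [12; 13, 2].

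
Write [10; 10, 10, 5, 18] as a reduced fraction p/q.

94638/9371

Fold from the inside: start with 18/1.
  5 + 1/18 = 91/18
  10 + 18/91 = 928/91
  10 + 91/928 = 9371/928
  10 + 928/9371 = 94638/9371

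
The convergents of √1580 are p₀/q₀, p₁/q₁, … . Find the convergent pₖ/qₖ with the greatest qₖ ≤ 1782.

√1580 = [39; 1, 2, 1, 78, …] (period length 4).
Convergents:
  p_0/q_0 = 39/1
  p_1/q_1 = 40/1
  p_2/q_2 = 119/3
  p_3/q_3 = 159/4
  p_4/q_4 = 12521/315
  p_5/q_5 = 12680/319
  p_6/q_6 = 37881/953
  p_7/q_7 = 50561/1272
  p_8/q_8 = 3981639/100169
q_7 = 1272 ≤ 1782 < 100169 = q_8, so the answer is 50561/1272.

50561/1272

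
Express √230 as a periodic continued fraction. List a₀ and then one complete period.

a₀ = ⌊√230⌋ = 15.
With m₀=0, d₀=1 and mₖ₊₁ = dₖaₖ − mₖ, dₖ₊₁ = (n − mₖ₊₁²)/dₖ, aₖ₊₁ = ⌊(a₀+mₖ₊₁)/dₖ₊₁⌋:
  k=1: m=15, d=5, a=6
  k=2: m=15, d=1, a=30
d=1 and a=2a₀=30 at k=2, so the next step gives (m, d) = (15, 5) again — its k=1 value — and the period has length 2.

[15; 6, 30]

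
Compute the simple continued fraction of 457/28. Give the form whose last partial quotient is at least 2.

[16; 3, 9]

457 = 16·28 + 9
28 = 3·9 + 1
9 = 9·1 + 0  (stop)
So 457/28 = [16; 3, 9].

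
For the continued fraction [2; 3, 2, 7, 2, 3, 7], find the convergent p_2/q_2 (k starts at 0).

Using pₖ = aₖpₖ₋₁ + pₖ₋₂, qₖ = aₖqₖ₋₁ + qₖ₋₂ (with p₋₁=1, p₋₂=0, q₋₁=0, q₋₂=1):
  k=0: a=2, p=2, q=1
  k=1: a=3, p=7, q=3
  k=2: a=2, p=16, q=7

16/7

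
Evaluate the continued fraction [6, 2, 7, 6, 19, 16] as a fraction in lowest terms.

183027/28300

Using pₖ = aₖpₖ₋₁ + pₖ₋₂ and qₖ = aₖqₖ₋₁ + qₖ₋₂:
  k=0: a=6, p=6, q=1
  k=1: a=2, p=13, q=2
  k=2: a=7, p=97, q=15
  k=3: a=6, p=595, q=92
  k=4: a=19, p=11402, q=1763
  k=5: a=16, p=183027, q=28300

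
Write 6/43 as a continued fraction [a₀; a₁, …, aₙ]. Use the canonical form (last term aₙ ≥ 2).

[0; 7, 6]

6 = 0·43 + 6
43 = 7·6 + 1
6 = 6·1 + 0  (stop)
So 6/43 = [0; 7, 6].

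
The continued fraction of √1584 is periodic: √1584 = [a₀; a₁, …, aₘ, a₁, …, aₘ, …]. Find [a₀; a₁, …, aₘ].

[39; 1, 3, 1, 78]

a₀ = ⌊√1584⌋ = 39.
With m₀=0, d₀=1 and mₖ₊₁ = dₖaₖ − mₖ, dₖ₊₁ = (n − mₖ₊₁²)/dₖ, aₖ₊₁ = ⌊(a₀+mₖ₊₁)/dₖ₊₁⌋:
  k=1: m=39, d=63, a=1
  k=2: m=24, d=16, a=3
  k=3: m=24, d=63, a=1
  k=4: m=39, d=1, a=78
d=1 and a=2a₀=78 at k=4, so the next step gives (m, d) = (39, 63) again — its k=1 value — and the period has length 4.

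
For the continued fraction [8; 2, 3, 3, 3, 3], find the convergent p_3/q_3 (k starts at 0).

194/23

Using pₖ = aₖpₖ₋₁ + pₖ₋₂, qₖ = aₖqₖ₋₁ + qₖ₋₂ (with p₋₁=1, p₋₂=0, q₋₁=0, q₋₂=1):
  k=0: a=8, p=8, q=1
  k=1: a=2, p=17, q=2
  k=2: a=3, p=59, q=7
  k=3: a=3, p=194, q=23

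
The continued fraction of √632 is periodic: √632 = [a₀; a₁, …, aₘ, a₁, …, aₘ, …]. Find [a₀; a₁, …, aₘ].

[25; 7, 6, 7, 50]

a₀ = ⌊√632⌋ = 25.
With m₀=0, d₀=1 and mₖ₊₁ = dₖaₖ − mₖ, dₖ₊₁ = (n − mₖ₊₁²)/dₖ, aₖ₊₁ = ⌊(a₀+mₖ₊₁)/dₖ₊₁⌋:
  k=1: m=25, d=7, a=7
  k=2: m=24, d=8, a=6
  k=3: m=24, d=7, a=7
  k=4: m=25, d=1, a=50
d=1 and a=2a₀=50 at k=4, so the next step gives (m, d) = (25, 7) again — its k=1 value — and the period has length 4.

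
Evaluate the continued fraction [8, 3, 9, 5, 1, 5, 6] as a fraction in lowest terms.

51253/6159

Fold from the inside: start with 6/1.
  5 + 1/6 = 31/6
  1 + 6/31 = 37/31
  5 + 31/37 = 216/37
  9 + 37/216 = 1981/216
  3 + 216/1981 = 6159/1981
  8 + 1981/6159 = 51253/6159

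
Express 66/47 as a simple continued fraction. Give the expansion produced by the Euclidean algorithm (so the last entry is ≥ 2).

66 = 1*47 + 19
47 = 2*19 + 9
19 = 2*9 + 1
9 = 9*1 + 0  (stop)
So 66/47 = [1; 2, 2, 9].

[1; 2, 2, 9]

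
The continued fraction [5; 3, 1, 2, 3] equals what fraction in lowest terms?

195/37

Fold from the inside: start with 3/1.
  2 + 1/3 = 7/3
  1 + 3/7 = 10/7
  3 + 7/10 = 37/10
  5 + 10/37 = 195/37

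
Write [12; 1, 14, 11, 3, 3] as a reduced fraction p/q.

22052/1705

Fold from the inside: start with 3/1.
  3 + 1/3 = 10/3
  11 + 3/10 = 113/10
  14 + 10/113 = 1592/113
  1 + 113/1592 = 1705/1592
  12 + 1592/1705 = 22052/1705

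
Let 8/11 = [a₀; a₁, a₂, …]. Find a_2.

2

8 = 0·11 + 8   →  a_0 = 0
11 = 1·8 + 3   →  a_1 = 1
8 = 2·3 + 2   →  a_2 = 2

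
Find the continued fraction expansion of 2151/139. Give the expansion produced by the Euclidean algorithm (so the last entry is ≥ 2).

[15; 2, 9, 2, 3]

2151 = 15×139 + 66
139 = 2×66 + 7
66 = 9×7 + 3
7 = 2×3 + 1
3 = 3×1 + 0  (stop)
So 2151/139 = [15; 2, 9, 2, 3].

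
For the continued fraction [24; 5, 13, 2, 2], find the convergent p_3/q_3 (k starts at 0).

3315/137

Using pₖ = aₖpₖ₋₁ + pₖ₋₂, qₖ = aₖqₖ₋₁ + qₖ₋₂ (with p₋₁=1, p₋₂=0, q₋₁=0, q₋₂=1):
  k=0: a=24, p=24, q=1
  k=1: a=5, p=121, q=5
  k=2: a=13, p=1597, q=66
  k=3: a=2, p=3315, q=137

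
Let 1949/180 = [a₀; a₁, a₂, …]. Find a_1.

1949 = 10·180 + 149   →  a_0 = 10
180 = 1·149 + 31   →  a_1 = 1

1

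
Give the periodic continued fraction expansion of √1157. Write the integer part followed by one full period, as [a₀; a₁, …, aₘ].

[34; 68]

a₀ = ⌊√1157⌋ = 34.
With m₀=0, d₀=1 and mₖ₊₁ = dₖaₖ − mₖ, dₖ₊₁ = (n − mₖ₊₁²)/dₖ, aₖ₊₁ = ⌊(a₀+mₖ₊₁)/dₖ₊₁⌋:
  k=1: m=34, d=1, a=68
d=1 and a=2a₀=68 at k=1, so the next step gives (m, d) = (34, 1) again — its k=1 value — and the period has length 1.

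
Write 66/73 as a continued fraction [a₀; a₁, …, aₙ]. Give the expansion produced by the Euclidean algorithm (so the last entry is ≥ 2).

[0; 1, 9, 2, 3]

66 = 0*73 + 66
73 = 1*66 + 7
66 = 9*7 + 3
7 = 2*3 + 1
3 = 3*1 + 0  (stop)
So 66/73 = [0; 1, 9, 2, 3].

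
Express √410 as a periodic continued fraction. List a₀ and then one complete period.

a₀ = ⌊√410⌋ = 20.
With m₀=0, d₀=1 and mₖ₊₁ = dₖaₖ − mₖ, dₖ₊₁ = (n − mₖ₊₁²)/dₖ, aₖ₊₁ = ⌊(a₀+mₖ₊₁)/dₖ₊₁⌋:
  k=1: m=20, d=10, a=4
  k=2: m=20, d=1, a=40
d=1 and a=2a₀=40 at k=2, so the next step gives (m, d) = (20, 10) again — its k=1 value — and the period has length 2.

[20; 4, 40]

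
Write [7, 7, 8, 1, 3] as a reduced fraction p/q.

1778/249

Fold from the inside: start with 3/1.
  1 + 1/3 = 4/3
  8 + 3/4 = 35/4
  7 + 4/35 = 249/35
  7 + 35/249 = 1778/249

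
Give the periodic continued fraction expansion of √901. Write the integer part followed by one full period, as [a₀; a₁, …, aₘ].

[30; 60]

a₀ = ⌊√901⌋ = 30.
With m₀=0, d₀=1 and mₖ₊₁ = dₖaₖ − mₖ, dₖ₊₁ = (n − mₖ₊₁²)/dₖ, aₖ₊₁ = ⌊(a₀+mₖ₊₁)/dₖ₊₁⌋:
  k=1: m=30, d=1, a=60
d=1 and a=2a₀=60 at k=1, so the next step gives (m, d) = (30, 1) again — its k=1 value — and the period has length 1.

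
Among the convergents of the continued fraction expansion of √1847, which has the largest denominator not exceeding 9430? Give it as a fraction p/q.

√1847 = [42; 1, 41, 1, 84, …] (period length 4).
Convergents:
  p_0/q_0 = 42/1
  p_1/q_1 = 43/1
  p_2/q_2 = 1805/42
  p_3/q_3 = 1848/43
  p_4/q_4 = 157037/3654
  p_5/q_5 = 158885/3697
  p_6/q_6 = 6671322/155231
q_5 = 3697 ≤ 9430 < 155231 = q_6, so the answer is 158885/3697.

158885/3697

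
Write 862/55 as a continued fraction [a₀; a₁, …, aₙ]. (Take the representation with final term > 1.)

862 = 15×55 + 37
55 = 1×37 + 18
37 = 2×18 + 1
18 = 18×1 + 0  (stop)
So 862/55 = [15; 1, 2, 18].

[15; 1, 2, 18]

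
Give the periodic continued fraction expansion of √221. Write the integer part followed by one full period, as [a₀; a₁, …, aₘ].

a₀ = ⌊√221⌋ = 14.
With m₀=0, d₀=1 and mₖ₊₁ = dₖaₖ − mₖ, dₖ₊₁ = (n − mₖ₊₁²)/dₖ, aₖ₊₁ = ⌊(a₀+mₖ₊₁)/dₖ₊₁⌋:
  k=1: m=14, d=25, a=1
  k=2: m=11, d=4, a=6
  k=3: m=13, d=13, a=2
  k=4: m=13, d=4, a=6
  k=5: m=11, d=25, a=1
  k=6: m=14, d=1, a=28
d=1 and a=2a₀=28 at k=6, so the next step gives (m, d) = (14, 25) again — its k=1 value — and the period has length 6.

[14; 1, 6, 2, 6, 1, 28]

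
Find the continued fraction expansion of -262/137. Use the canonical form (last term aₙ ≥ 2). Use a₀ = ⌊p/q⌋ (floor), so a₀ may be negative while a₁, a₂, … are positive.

-262 = -2*137 + 12
137 = 11*12 + 5
12 = 2*5 + 2
5 = 2*2 + 1
2 = 2*1 + 0  (stop)
So -262/137 = [-2; 11, 2, 2, 2].

[-2; 11, 2, 2, 2]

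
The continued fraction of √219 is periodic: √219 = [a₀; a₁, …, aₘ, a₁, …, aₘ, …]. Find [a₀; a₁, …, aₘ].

[14; 1, 3, 1, 28]

a₀ = ⌊√219⌋ = 14.
With m₀=0, d₀=1 and mₖ₊₁ = dₖaₖ − mₖ, dₖ₊₁ = (n − mₖ₊₁²)/dₖ, aₖ₊₁ = ⌊(a₀+mₖ₊₁)/dₖ₊₁⌋:
  k=1: m=14, d=23, a=1
  k=2: m=9, d=6, a=3
  k=3: m=9, d=23, a=1
  k=4: m=14, d=1, a=28
d=1 and a=2a₀=28 at k=4, so the next step gives (m, d) = (14, 23) again — its k=1 value — and the period has length 4.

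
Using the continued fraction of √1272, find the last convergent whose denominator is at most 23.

√1272 = [35; 1, 1, 1, 70, …] (period length 4).
Convergents:
  p_0/q_0 = 35/1
  p_1/q_1 = 36/1
  p_2/q_2 = 71/2
  p_3/q_3 = 107/3
  p_4/q_4 = 7561/212
q_3 = 3 ≤ 23 < 212 = q_4, so the answer is 107/3.

107/3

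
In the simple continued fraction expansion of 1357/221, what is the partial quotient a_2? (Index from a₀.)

7

1357 = 6·221 + 31   →  a_0 = 6
221 = 7·31 + 4   →  a_1 = 7
31 = 7·4 + 3   →  a_2 = 7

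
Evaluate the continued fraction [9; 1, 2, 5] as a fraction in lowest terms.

Using pₖ = aₖpₖ₋₁ + pₖ₋₂ and qₖ = aₖqₖ₋₁ + qₖ₋₂:
  k=0: a=9, p=9, q=1
  k=1: a=1, p=10, q=1
  k=2: a=2, p=29, q=3
  k=3: a=5, p=155, q=16

155/16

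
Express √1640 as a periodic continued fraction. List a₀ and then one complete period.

a₀ = ⌊√1640⌋ = 40.
With m₀=0, d₀=1 and mₖ₊₁ = dₖaₖ − mₖ, dₖ₊₁ = (n − mₖ₊₁²)/dₖ, aₖ₊₁ = ⌊(a₀+mₖ₊₁)/dₖ₊₁⌋:
  k=1: m=40, d=40, a=2
  k=2: m=40, d=1, a=80
d=1 and a=2a₀=80 at k=2, so the next step gives (m, d) = (40, 40) again — its k=1 value — and the period has length 2.

[40; 2, 80]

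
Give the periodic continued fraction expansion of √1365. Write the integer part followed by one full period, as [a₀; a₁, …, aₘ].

a₀ = ⌊√1365⌋ = 36.
With m₀=0, d₀=1 and mₖ₊₁ = dₖaₖ − mₖ, dₖ₊₁ = (n − mₖ₊₁²)/dₖ, aₖ₊₁ = ⌊(a₀+mₖ₊₁)/dₖ₊₁⌋:
  k=1: m=36, d=69, a=1
  k=2: m=33, d=4, a=17
  k=3: m=35, d=35, a=2
  k=4: m=35, d=4, a=17
  k=5: m=33, d=69, a=1
  k=6: m=36, d=1, a=72
d=1 and a=2a₀=72 at k=6, so the next step gives (m, d) = (36, 69) again — its k=1 value — and the period has length 6.

[36; 1, 17, 2, 17, 1, 72]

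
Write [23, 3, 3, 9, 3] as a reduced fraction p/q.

Fold from the inside: start with 3/1.
  9 + 1/3 = 28/3
  3 + 3/28 = 87/28
  3 + 28/87 = 289/87
  23 + 87/289 = 6734/289

6734/289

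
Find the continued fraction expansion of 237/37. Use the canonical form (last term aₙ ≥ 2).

237 = 6*37 + 15
37 = 2*15 + 7
15 = 2*7 + 1
7 = 7*1 + 0  (stop)
So 237/37 = [6; 2, 2, 7].

[6; 2, 2, 7]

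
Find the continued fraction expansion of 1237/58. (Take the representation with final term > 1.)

[21; 3, 19]

1237 = 21×58 + 19
58 = 3×19 + 1
19 = 19×1 + 0  (stop)
So 1237/58 = [21; 3, 19].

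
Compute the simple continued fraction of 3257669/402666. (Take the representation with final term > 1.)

[8; 11, 12, 2, 7, 19, 3, 3]

3257669 = 8×402666 + 36341
402666 = 11×36341 + 2915
36341 = 12×2915 + 1361
2915 = 2×1361 + 193
1361 = 7×193 + 10
193 = 19×10 + 3
10 = 3×3 + 1
3 = 3×1 + 0  (stop)
So 3257669/402666 = [8; 11, 12, 2, 7, 19, 3, 3].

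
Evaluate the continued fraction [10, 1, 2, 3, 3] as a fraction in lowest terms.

353/33

Fold from the inside: start with 3/1.
  3 + 1/3 = 10/3
  2 + 3/10 = 23/10
  1 + 10/23 = 33/23
  10 + 23/33 = 353/33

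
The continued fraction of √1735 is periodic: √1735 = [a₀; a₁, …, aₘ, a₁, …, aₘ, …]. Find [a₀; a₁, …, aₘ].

[41; 1, 1, 1, 7, 1, 1, 1, 82]

a₀ = ⌊√1735⌋ = 41.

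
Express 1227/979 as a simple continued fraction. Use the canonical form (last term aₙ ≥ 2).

[1; 3, 1, 18, 13]

1227 = 1×979 + 248
979 = 3×248 + 235
248 = 1×235 + 13
235 = 18×13 + 1
13 = 13×1 + 0  (stop)
So 1227/979 = [1; 3, 1, 18, 13].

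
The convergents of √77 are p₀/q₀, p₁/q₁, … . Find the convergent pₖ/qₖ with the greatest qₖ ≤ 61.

351/40

√77 = [8; 1, 3, 2, 3, 1, 16, …] (period length 6).
Convergents:
  p_0/q_0 = 8/1
  p_1/q_1 = 9/1
  p_2/q_2 = 35/4
  p_3/q_3 = 79/9
  p_4/q_4 = 272/31
  p_5/q_5 = 351/40
  p_6/q_6 = 5888/671
q_5 = 40 ≤ 61 < 671 = q_6, so the answer is 351/40.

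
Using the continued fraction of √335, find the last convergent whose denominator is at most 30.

183/10

√335 = [18; 3, 3, 3, 36, …] (period length 4).
Convergents:
  p_0/q_0 = 18/1
  p_1/q_1 = 55/3
  p_2/q_2 = 183/10
  p_3/q_3 = 604/33
q_2 = 10 ≤ 30 < 33 = q_3, so the answer is 183/10.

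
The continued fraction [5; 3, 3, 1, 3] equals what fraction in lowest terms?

Fold from the inside: start with 3/1.
  1 + 1/3 = 4/3
  3 + 3/4 = 15/4
  3 + 4/15 = 49/15
  5 + 15/49 = 260/49

260/49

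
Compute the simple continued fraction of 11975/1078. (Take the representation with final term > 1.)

[11; 9, 4, 1, 2, 8]

11975 = 11·1078 + 117
1078 = 9·117 + 25
117 = 4·25 + 17
25 = 1·17 + 8
17 = 2·8 + 1
8 = 8·1 + 0  (stop)
So 11975/1078 = [11; 9, 4, 1, 2, 8].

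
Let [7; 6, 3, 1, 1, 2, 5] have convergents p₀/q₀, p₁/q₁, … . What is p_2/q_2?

136/19

Using pₖ = aₖpₖ₋₁ + pₖ₋₂, qₖ = aₖqₖ₋₁ + qₖ₋₂ (with p₋₁=1, p₋₂=0, q₋₁=0, q₋₂=1):
  k=0: a=7, p=7, q=1
  k=1: a=6, p=43, q=6
  k=2: a=3, p=136, q=19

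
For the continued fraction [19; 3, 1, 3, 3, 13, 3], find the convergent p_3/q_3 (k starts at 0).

Using pₖ = aₖpₖ₋₁ + pₖ₋₂, qₖ = aₖqₖ₋₁ + qₖ₋₂ (with p₋₁=1, p₋₂=0, q₋₁=0, q₋₂=1):
  k=0: a=19, p=19, q=1
  k=1: a=3, p=58, q=3
  k=2: a=1, p=77, q=4
  k=3: a=3, p=289, q=15

289/15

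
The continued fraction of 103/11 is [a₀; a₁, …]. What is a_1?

103 = 9·11 + 4   →  a_0 = 9
11 = 2·4 + 3   →  a_1 = 2

2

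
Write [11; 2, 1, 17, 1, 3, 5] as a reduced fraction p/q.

Fold from the inside: start with 5/1.
  3 + 1/5 = 16/5
  1 + 5/16 = 21/16
  17 + 16/21 = 373/21
  1 + 21/373 = 394/373
  2 + 373/394 = 1161/394
  11 + 394/1161 = 13165/1161

13165/1161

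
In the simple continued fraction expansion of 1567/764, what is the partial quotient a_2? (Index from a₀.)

1567 = 2·764 + 39   →  a_0 = 2
764 = 19·39 + 23   →  a_1 = 19
39 = 1·23 + 16   →  a_2 = 1

1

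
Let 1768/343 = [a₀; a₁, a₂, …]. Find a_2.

1768 = 5·343 + 53   →  a_0 = 5
343 = 6·53 + 25   →  a_1 = 6
53 = 2·25 + 3   →  a_2 = 2

2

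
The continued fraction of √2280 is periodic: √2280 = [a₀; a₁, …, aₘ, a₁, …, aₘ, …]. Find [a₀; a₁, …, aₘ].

a₀ = ⌊√2280⌋ = 47.
With m₀=0, d₀=1 and mₖ₊₁ = dₖaₖ − mₖ, dₖ₊₁ = (n − mₖ₊₁²)/dₖ, aₖ₊₁ = ⌊(a₀+mₖ₊₁)/dₖ₊₁⌋:
  k=1: m=47, d=71, a=1
  k=2: m=24, d=24, a=2
  k=3: m=24, d=71, a=1
  k=4: m=47, d=1, a=94
d=1 and a=2a₀=94 at k=4, so the next step gives (m, d) = (47, 71) again — its k=1 value — and the period has length 4.

[47; 1, 2, 1, 94]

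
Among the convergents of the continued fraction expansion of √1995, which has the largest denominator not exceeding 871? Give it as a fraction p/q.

35911/804

√1995 = [44; 1, 1, 1, 88, …] (period length 4).
Convergents:
  p_0/q_0 = 44/1
  p_1/q_1 = 45/1
  p_2/q_2 = 89/2
  p_3/q_3 = 134/3
  p_4/q_4 = 11881/266
  p_5/q_5 = 12015/269
  p_6/q_6 = 23896/535
  p_7/q_7 = 35911/804
  p_8/q_8 = 3184064/71287
q_7 = 804 ≤ 871 < 71287 = q_8, so the answer is 35911/804.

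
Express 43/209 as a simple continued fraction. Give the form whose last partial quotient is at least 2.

[0; 4, 1, 6, 6]

43 = 0·209 + 43
209 = 4·43 + 37
43 = 1·37 + 6
37 = 6·6 + 1
6 = 6·1 + 0  (stop)
So 43/209 = [0; 4, 1, 6, 6].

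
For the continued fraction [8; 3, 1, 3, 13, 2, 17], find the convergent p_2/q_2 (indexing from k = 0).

33/4

Using pₖ = aₖpₖ₋₁ + pₖ₋₂, qₖ = aₖqₖ₋₁ + qₖ₋₂ (with p₋₁=1, p₋₂=0, q₋₁=0, q₋₂=1):
  k=0: a=8, p=8, q=1
  k=1: a=3, p=25, q=3
  k=2: a=1, p=33, q=4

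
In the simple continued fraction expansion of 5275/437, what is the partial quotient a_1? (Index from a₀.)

5275 = 12·437 + 31   →  a_0 = 12
437 = 14·31 + 3   →  a_1 = 14

14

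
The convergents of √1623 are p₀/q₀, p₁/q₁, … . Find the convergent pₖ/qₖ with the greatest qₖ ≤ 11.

282/7

√1623 = [40; 3, 2, 26, 2, 3, 80, …] (period length 6).
Convergents:
  p_0/q_0 = 40/1
  p_1/q_1 = 121/3
  p_2/q_2 = 282/7
  p_3/q_3 = 7453/185
q_2 = 7 ≤ 11 < 185 = q_3, so the answer is 282/7.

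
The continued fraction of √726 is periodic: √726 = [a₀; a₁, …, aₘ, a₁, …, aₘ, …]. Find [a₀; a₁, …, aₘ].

a₀ = ⌊√726⌋ = 26.
With m₀=0, d₀=1 and mₖ₊₁ = dₖaₖ − mₖ, dₖ₊₁ = (n − mₖ₊₁²)/dₖ, aₖ₊₁ = ⌊(a₀+mₖ₊₁)/dₖ₊₁⌋:
  k=1: m=26, d=50, a=1
  k=2: m=24, d=3, a=16
  k=3: m=24, d=50, a=1
  k=4: m=26, d=1, a=52
d=1 and a=2a₀=52 at k=4, so the next step gives (m, d) = (26, 50) again — its k=1 value — and the period has length 4.

[26; 1, 16, 1, 52]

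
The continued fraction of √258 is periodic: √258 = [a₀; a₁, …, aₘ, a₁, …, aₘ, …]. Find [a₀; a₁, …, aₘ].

[16; 16, 32]

a₀ = ⌊√258⌋ = 16.
With m₀=0, d₀=1 and mₖ₊₁ = dₖaₖ − mₖ, dₖ₊₁ = (n − mₖ₊₁²)/dₖ, aₖ₊₁ = ⌊(a₀+mₖ₊₁)/dₖ₊₁⌋:
  k=1: m=16, d=2, a=16
  k=2: m=16, d=1, a=32
d=1 and a=2a₀=32 at k=2, so the next step gives (m, d) = (16, 2) again — its k=1 value — and the period has length 2.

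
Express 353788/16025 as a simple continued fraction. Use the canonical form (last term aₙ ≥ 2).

353788 = 22*16025 + 1238
16025 = 12*1238 + 1169
1238 = 1*1169 + 69
1169 = 16*69 + 65
69 = 1*65 + 4
65 = 16*4 + 1
4 = 4*1 + 0  (stop)
So 353788/16025 = [22; 12, 1, 16, 1, 16, 4].

[22; 12, 1, 16, 1, 16, 4]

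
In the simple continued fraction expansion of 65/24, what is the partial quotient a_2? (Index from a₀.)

2

65 = 2·24 + 17   →  a_0 = 2
24 = 1·17 + 7   →  a_1 = 1
17 = 2·7 + 3   →  a_2 = 2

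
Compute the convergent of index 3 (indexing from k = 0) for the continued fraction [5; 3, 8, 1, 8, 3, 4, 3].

Using pₖ = aₖpₖ₋₁ + pₖ₋₂, qₖ = aₖqₖ₋₁ + qₖ₋₂ (with p₋₁=1, p₋₂=0, q₋₁=0, q₋₂=1):
  k=0: a=5, p=5, q=1
  k=1: a=3, p=16, q=3
  k=2: a=8, p=133, q=25
  k=3: a=1, p=149, q=28

149/28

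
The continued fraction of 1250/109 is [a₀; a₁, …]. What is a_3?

3

1250 = 11·109 + 51   →  a_0 = 11
109 = 2·51 + 7   →  a_1 = 2
51 = 7·7 + 2   →  a_2 = 7
7 = 3·2 + 1   →  a_3 = 3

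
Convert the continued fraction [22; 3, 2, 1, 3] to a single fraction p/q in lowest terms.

825/37

Fold from the inside: start with 3/1.
  1 + 1/3 = 4/3
  2 + 3/4 = 11/4
  3 + 4/11 = 37/11
  22 + 11/37 = 825/37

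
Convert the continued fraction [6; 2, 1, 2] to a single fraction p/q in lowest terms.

51/8

Fold from the inside: start with 2/1.
  1 + 1/2 = 3/2
  2 + 2/3 = 8/3
  6 + 3/8 = 51/8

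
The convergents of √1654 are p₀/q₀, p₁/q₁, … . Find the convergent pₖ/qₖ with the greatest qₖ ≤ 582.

√1654 = [40; 1, 2, 40, 2, 1, 80, …] (period length 6).
Convergents:
  p_0/q_0 = 40/1
  p_1/q_1 = 41/1
  p_2/q_2 = 122/3
  p_3/q_3 = 4921/121
  p_4/q_4 = 9964/245
  p_5/q_5 = 14885/366
  p_6/q_6 = 1200764/29525
q_5 = 366 ≤ 582 < 29525 = q_6, so the answer is 14885/366.

14885/366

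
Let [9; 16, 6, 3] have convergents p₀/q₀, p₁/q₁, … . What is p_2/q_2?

Using pₖ = aₖpₖ₋₁ + pₖ₋₂, qₖ = aₖqₖ₋₁ + qₖ₋₂ (with p₋₁=1, p₋₂=0, q₋₁=0, q₋₂=1):
  k=0: a=9, p=9, q=1
  k=1: a=16, p=145, q=16
  k=2: a=6, p=879, q=97

879/97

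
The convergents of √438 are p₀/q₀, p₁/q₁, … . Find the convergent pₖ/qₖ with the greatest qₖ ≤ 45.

√438 = [20; 1, 12, 1, 40, …] (period length 4).
Convergents:
  p_0/q_0 = 20/1
  p_1/q_1 = 21/1
  p_2/q_2 = 272/13
  p_3/q_3 = 293/14
  p_4/q_4 = 11992/573
q_3 = 14 ≤ 45 < 573 = q_4, so the answer is 293/14.

293/14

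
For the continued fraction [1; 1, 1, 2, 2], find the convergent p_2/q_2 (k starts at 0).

Using pₖ = aₖpₖ₋₁ + pₖ₋₂, qₖ = aₖqₖ₋₁ + qₖ₋₂ (with p₋₁=1, p₋₂=0, q₋₁=0, q₋₂=1):
  k=0: a=1, p=1, q=1
  k=1: a=1, p=2, q=1
  k=2: a=1, p=3, q=2

3/2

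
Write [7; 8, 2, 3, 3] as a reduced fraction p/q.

1381/194

Fold from the inside: start with 3/1.
  3 + 1/3 = 10/3
  2 + 3/10 = 23/10
  8 + 10/23 = 194/23
  7 + 23/194 = 1381/194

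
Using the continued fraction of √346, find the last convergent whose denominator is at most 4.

√346 = [18; 1, 1, 1, 1, 36, …] (period length 5).
Convergents:
  p_0/q_0 = 18/1
  p_1/q_1 = 19/1
  p_2/q_2 = 37/2
  p_3/q_3 = 56/3
  p_4/q_4 = 93/5
q_3 = 3 ≤ 4 < 5 = q_4, so the answer is 56/3.

56/3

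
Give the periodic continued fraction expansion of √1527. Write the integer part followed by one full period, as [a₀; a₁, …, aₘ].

a₀ = ⌊√1527⌋ = 39.
With m₀=0, d₀=1 and mₖ₊₁ = dₖaₖ − mₖ, dₖ₊₁ = (n − mₖ₊₁²)/dₖ, aₖ₊₁ = ⌊(a₀+mₖ₊₁)/dₖ₊₁⌋:
  k=1: m=39, d=6, a=13
  k=2: m=39, d=1, a=78
d=1 and a=2a₀=78 at k=2, so the next step gives (m, d) = (39, 6) again — its k=1 value — and the period has length 2.

[39; 13, 78]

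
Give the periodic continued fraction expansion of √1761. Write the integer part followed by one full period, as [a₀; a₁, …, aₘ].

a₀ = ⌊√1761⌋ = 41.
With m₀=0, d₀=1 and mₖ₊₁ = dₖaₖ − mₖ, dₖ₊₁ = (n − mₖ₊₁²)/dₖ, aₖ₊₁ = ⌊(a₀+mₖ₊₁)/dₖ₊₁⌋:
  k=1: m=41, d=80, a=1
  k=2: m=39, d=3, a=26
  k=3: m=39, d=80, a=1
  k=4: m=41, d=1, a=82
d=1 and a=2a₀=82 at k=4, so the next step gives (m, d) = (41, 80) again — its k=1 value — and the period has length 4.

[41; 1, 26, 1, 82]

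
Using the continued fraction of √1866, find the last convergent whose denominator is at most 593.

15551/360

√1866 = [43; 5, 14, 5, 86, …] (period length 4).
Convergents:
  p_0/q_0 = 43/1
  p_1/q_1 = 216/5
  p_2/q_2 = 3067/71
  p_3/q_3 = 15551/360
  p_4/q_4 = 1340453/31031
q_3 = 360 ≤ 593 < 31031 = q_4, so the answer is 15551/360.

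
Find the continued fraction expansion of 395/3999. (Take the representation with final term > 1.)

395 = 0×3999 + 395
3999 = 10×395 + 49
395 = 8×49 + 3
49 = 16×3 + 1
3 = 3×1 + 0  (stop)
So 395/3999 = [0; 10, 8, 16, 3].

[0; 10, 8, 16, 3]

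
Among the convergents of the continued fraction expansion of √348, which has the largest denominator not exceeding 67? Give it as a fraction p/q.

√348 = [18; 1, 1, 1, 8, 1, 1, 1, 36, …] (period length 8).
Convergents:
  p_0/q_0 = 18/1
  p_1/q_1 = 19/1
  p_2/q_2 = 37/2
  p_3/q_3 = 56/3
  p_4/q_4 = 485/26
  p_5/q_5 = 541/29
  p_6/q_6 = 1026/55
  p_7/q_7 = 1567/84
q_6 = 55 ≤ 67 < 84 = q_7, so the answer is 1026/55.

1026/55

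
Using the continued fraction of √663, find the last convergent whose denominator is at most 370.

5330/207

√663 = [25; 1, 2, 1, 50, …] (period length 4).
Convergents:
  p_0/q_0 = 25/1
  p_1/q_1 = 26/1
  p_2/q_2 = 77/3
  p_3/q_3 = 103/4
  p_4/q_4 = 5227/203
  p_5/q_5 = 5330/207
  p_6/q_6 = 15887/617
q_5 = 207 ≤ 370 < 617 = q_6, so the answer is 5330/207.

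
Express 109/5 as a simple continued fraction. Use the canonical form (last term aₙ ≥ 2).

[21; 1, 4]

109 = 21×5 + 4
5 = 1×4 + 1
4 = 4×1 + 0  (stop)
So 109/5 = [21; 1, 4].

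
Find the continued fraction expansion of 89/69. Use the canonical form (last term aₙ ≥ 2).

[1; 3, 2, 4, 2]

89 = 1·69 + 20
69 = 3·20 + 9
20 = 2·9 + 2
9 = 4·2 + 1
2 = 2·1 + 0  (stop)
So 89/69 = [1; 3, 2, 4, 2].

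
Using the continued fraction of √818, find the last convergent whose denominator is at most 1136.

24568/859

√818 = [28; 1, 1, 1, 1, 56, …] (period length 5).
Convergents:
  p_0/q_0 = 28/1
  p_1/q_1 = 29/1
  p_2/q_2 = 57/2
  p_3/q_3 = 86/3
  p_4/q_4 = 143/5
  p_5/q_5 = 8094/283
  p_6/q_6 = 8237/288
  p_7/q_7 = 16331/571
  p_8/q_8 = 24568/859
  p_9/q_9 = 40899/1430
q_8 = 859 ≤ 1136 < 1430 = q_9, so the answer is 24568/859.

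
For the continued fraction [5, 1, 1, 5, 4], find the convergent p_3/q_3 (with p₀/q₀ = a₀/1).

Using pₖ = aₖpₖ₋₁ + pₖ₋₂, qₖ = aₖqₖ₋₁ + qₖ₋₂ (with p₋₁=1, p₋₂=0, q₋₁=0, q₋₂=1):
  k=0: a=5, p=5, q=1
  k=1: a=1, p=6, q=1
  k=2: a=1, p=11, q=2
  k=3: a=5, p=61, q=11

61/11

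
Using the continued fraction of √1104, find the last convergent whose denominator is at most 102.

1761/53

√1104 = [33; 4, 2, 2, 2, 4, 66, …] (period length 6).
Convergents:
  p_0/q_0 = 33/1
  p_1/q_1 = 133/4
  p_2/q_2 = 299/9
  p_3/q_3 = 731/22
  p_4/q_4 = 1761/53
  p_5/q_5 = 7775/234
q_4 = 53 ≤ 102 < 234 = q_5, so the answer is 1761/53.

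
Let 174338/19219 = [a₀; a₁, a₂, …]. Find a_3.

1

174338 = 9·19219 + 1367   →  a_0 = 9
19219 = 14·1367 + 81   →  a_1 = 14
1367 = 16·81 + 71   →  a_2 = 16
81 = 1·71 + 10   →  a_3 = 1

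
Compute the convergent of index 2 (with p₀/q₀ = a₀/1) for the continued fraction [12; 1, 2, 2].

38/3

Using pₖ = aₖpₖ₋₁ + pₖ₋₂, qₖ = aₖqₖ₋₁ + qₖ₋₂ (with p₋₁=1, p₋₂=0, q₋₁=0, q₋₂=1):
  k=0: a=12, p=12, q=1
  k=1: a=1, p=13, q=1
  k=2: a=2, p=38, q=3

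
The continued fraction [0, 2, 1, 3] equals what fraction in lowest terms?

Fold from the inside: start with 3/1.
  1 + 1/3 = 4/3
  2 + 3/4 = 11/4
  0 + 4/11 = 4/11

4/11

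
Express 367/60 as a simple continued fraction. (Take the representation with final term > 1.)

[6; 8, 1, 1, 3]

367 = 6*60 + 7
60 = 8*7 + 4
7 = 1*4 + 3
4 = 1*3 + 1
3 = 3*1 + 0  (stop)
So 367/60 = [6; 8, 1, 1, 3].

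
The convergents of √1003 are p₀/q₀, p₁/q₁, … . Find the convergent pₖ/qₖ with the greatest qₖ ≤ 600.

√1003 = [31; 1, 2, 31, 2, 1, 62, …] (period length 6).
Convergents:
  p_0/q_0 = 31/1
  p_1/q_1 = 32/1
  p_2/q_2 = 95/3
  p_3/q_3 = 2977/94
  p_4/q_4 = 6049/191
  p_5/q_5 = 9026/285
  p_6/q_6 = 565661/17861
q_5 = 285 ≤ 600 < 17861 = q_6, so the answer is 9026/285.

9026/285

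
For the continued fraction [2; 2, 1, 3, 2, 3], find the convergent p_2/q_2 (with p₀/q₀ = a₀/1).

Using pₖ = aₖpₖ₋₁ + pₖ₋₂, qₖ = aₖqₖ₋₁ + qₖ₋₂ (with p₋₁=1, p₋₂=0, q₋₁=0, q₋₂=1):
  k=0: a=2, p=2, q=1
  k=1: a=2, p=5, q=2
  k=2: a=1, p=7, q=3

7/3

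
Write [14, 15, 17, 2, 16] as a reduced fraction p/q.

Fold from the inside: start with 16/1.
  2 + 1/16 = 33/16
  17 + 16/33 = 577/33
  15 + 33/577 = 8688/577
  14 + 577/8688 = 122209/8688

122209/8688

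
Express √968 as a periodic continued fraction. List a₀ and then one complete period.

[31; 8, 1, 6, 1, 8, 62]

a₀ = ⌊√968⌋ = 31.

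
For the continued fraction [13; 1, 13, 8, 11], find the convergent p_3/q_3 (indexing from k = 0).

1574/113

Using pₖ = aₖpₖ₋₁ + pₖ₋₂, qₖ = aₖqₖ₋₁ + qₖ₋₂ (with p₋₁=1, p₋₂=0, q₋₁=0, q₋₂=1):
  k=0: a=13, p=13, q=1
  k=1: a=1, p=14, q=1
  k=2: a=13, p=195, q=14
  k=3: a=8, p=1574, q=113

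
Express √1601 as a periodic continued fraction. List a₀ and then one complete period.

a₀ = ⌊√1601⌋ = 40.
With m₀=0, d₀=1 and mₖ₊₁ = dₖaₖ − mₖ, dₖ₊₁ = (n − mₖ₊₁²)/dₖ, aₖ₊₁ = ⌊(a₀+mₖ₊₁)/dₖ₊₁⌋:
  k=1: m=40, d=1, a=80
d=1 and a=2a₀=80 at k=1, so the next step gives (m, d) = (40, 1) again — its k=1 value — and the period has length 1.

[40; 80]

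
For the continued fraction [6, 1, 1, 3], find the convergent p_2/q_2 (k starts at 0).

Using pₖ = aₖpₖ₋₁ + pₖ₋₂, qₖ = aₖqₖ₋₁ + qₖ₋₂ (with p₋₁=1, p₋₂=0, q₋₁=0, q₋₂=1):
  k=0: a=6, p=6, q=1
  k=1: a=1, p=7, q=1
  k=2: a=1, p=13, q=2

13/2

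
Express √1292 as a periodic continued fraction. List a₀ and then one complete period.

[35; 1, 16, 1, 70]

a₀ = ⌊√1292⌋ = 35.
With m₀=0, d₀=1 and mₖ₊₁ = dₖaₖ − mₖ, dₖ₊₁ = (n − mₖ₊₁²)/dₖ, aₖ₊₁ = ⌊(a₀+mₖ₊₁)/dₖ₊₁⌋:
  k=1: m=35, d=67, a=1
  k=2: m=32, d=4, a=16
  k=3: m=32, d=67, a=1
  k=4: m=35, d=1, a=70
d=1 and a=2a₀=70 at k=4, so the next step gives (m, d) = (35, 67) again — its k=1 value — and the period has length 4.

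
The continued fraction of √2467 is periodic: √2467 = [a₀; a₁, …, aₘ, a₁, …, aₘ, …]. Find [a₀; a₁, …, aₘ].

a₀ = ⌊√2467⌋ = 49.
With m₀=0, d₀=1 and mₖ₊₁ = dₖaₖ − mₖ, dₖ₊₁ = (n − mₖ₊₁²)/dₖ, aₖ₊₁ = ⌊(a₀+mₖ₊₁)/dₖ₊₁⌋:
  k=1: m=49, d=66, a=1
  k=2: m=17, d=33, a=2
  k=3: m=49, d=2, a=49
  k=4: m=49, d=33, a=2
  k=5: m=17, d=66, a=1
  k=6: m=49, d=1, a=98
d=1 and a=2a₀=98 at k=6, so the next step gives (m, d) = (49, 66) again — its k=1 value — and the period has length 6.

[49; 1, 2, 49, 2, 1, 98]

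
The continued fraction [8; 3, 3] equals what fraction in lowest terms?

83/10

Using pₖ = aₖpₖ₋₁ + pₖ₋₂ and qₖ = aₖqₖ₋₁ + qₖ₋₂:
  k=0: a=8, p=8, q=1
  k=1: a=3, p=25, q=3
  k=2: a=3, p=83, q=10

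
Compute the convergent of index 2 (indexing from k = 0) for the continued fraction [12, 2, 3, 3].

87/7

Using pₖ = aₖpₖ₋₁ + pₖ₋₂, qₖ = aₖqₖ₋₁ + qₖ₋₂ (with p₋₁=1, p₋₂=0, q₋₁=0, q₋₂=1):
  k=0: a=12, p=12, q=1
  k=1: a=2, p=25, q=2
  k=2: a=3, p=87, q=7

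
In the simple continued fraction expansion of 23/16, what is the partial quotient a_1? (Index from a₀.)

23 = 1·16 + 7   →  a_0 = 1
16 = 2·7 + 2   →  a_1 = 2

2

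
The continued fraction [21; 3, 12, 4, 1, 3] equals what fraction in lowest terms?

Using pₖ = aₖpₖ₋₁ + pₖ₋₂ and qₖ = aₖqₖ₋₁ + qₖ₋₂:
  k=0: a=21, p=21, q=1
  k=1: a=3, p=64, q=3
  k=2: a=12, p=789, q=37
  k=3: a=4, p=3220, q=151
  k=4: a=1, p=4009, q=188
  k=5: a=3, p=15247, q=715

15247/715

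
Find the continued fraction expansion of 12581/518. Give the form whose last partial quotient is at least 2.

12581 = 24*518 + 149
518 = 3*149 + 71
149 = 2*71 + 7
71 = 10*7 + 1
7 = 7*1 + 0  (stop)
So 12581/518 = [24; 3, 2, 10, 7].

[24; 3, 2, 10, 7]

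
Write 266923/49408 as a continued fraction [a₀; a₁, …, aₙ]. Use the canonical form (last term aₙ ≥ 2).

[5; 2, 2, 16, 10, 3, 19]

266923 = 5·49408 + 19883
49408 = 2·19883 + 9642
19883 = 2·9642 + 599
9642 = 16·599 + 58
599 = 10·58 + 19
58 = 3·19 + 1
19 = 19·1 + 0  (stop)
So 266923/49408 = [5; 2, 2, 16, 10, 3, 19].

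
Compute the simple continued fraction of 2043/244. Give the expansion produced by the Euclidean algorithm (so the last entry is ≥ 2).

[8; 2, 1, 2, 7, 4]

2043 = 8×244 + 91
244 = 2×91 + 62
91 = 1×62 + 29
62 = 2×29 + 4
29 = 7×4 + 1
4 = 4×1 + 0  (stop)
So 2043/244 = [8; 2, 1, 2, 7, 4].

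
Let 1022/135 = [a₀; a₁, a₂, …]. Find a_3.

3

1022 = 7·135 + 77   →  a_0 = 7
135 = 1·77 + 58   →  a_1 = 1
77 = 1·58 + 19   →  a_2 = 1
58 = 3·19 + 1   →  a_3 = 3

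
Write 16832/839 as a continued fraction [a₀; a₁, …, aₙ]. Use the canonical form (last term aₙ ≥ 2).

16832 = 20*839 + 52
839 = 16*52 + 7
52 = 7*7 + 3
7 = 2*3 + 1
3 = 3*1 + 0  (stop)
So 16832/839 = [20; 16, 7, 2, 3].

[20; 16, 7, 2, 3]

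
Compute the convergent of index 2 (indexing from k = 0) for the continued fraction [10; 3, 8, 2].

Using pₖ = aₖpₖ₋₁ + pₖ₋₂, qₖ = aₖqₖ₋₁ + qₖ₋₂ (with p₋₁=1, p₋₂=0, q₋₁=0, q₋₂=1):
  k=0: a=10, p=10, q=1
  k=1: a=3, p=31, q=3
  k=2: a=8, p=258, q=25

258/25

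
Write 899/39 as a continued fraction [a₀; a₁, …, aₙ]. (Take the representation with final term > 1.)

899 = 23·39 + 2
39 = 19·2 + 1
2 = 2·1 + 0  (stop)
So 899/39 = [23; 19, 2].

[23; 19, 2]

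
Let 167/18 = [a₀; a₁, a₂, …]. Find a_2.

1

167 = 9·18 + 5   →  a_0 = 9
18 = 3·5 + 3   →  a_1 = 3
5 = 1·3 + 2   →  a_2 = 1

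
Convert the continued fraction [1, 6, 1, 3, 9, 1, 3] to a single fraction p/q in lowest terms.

1241/1081

Using pₖ = aₖpₖ₋₁ + pₖ₋₂ and qₖ = aₖqₖ₋₁ + qₖ₋₂:
  k=0: a=1, p=1, q=1
  k=1: a=6, p=7, q=6
  k=2: a=1, p=8, q=7
  k=3: a=3, p=31, q=27
  k=4: a=9, p=287, q=250
  k=5: a=1, p=318, q=277
  k=6: a=3, p=1241, q=1081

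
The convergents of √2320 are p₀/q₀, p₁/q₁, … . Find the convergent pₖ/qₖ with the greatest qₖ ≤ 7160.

√2320 = [48; 6, 96, …] (period length 2).
Convergents:
  p_0/q_0 = 48/1
  p_1/q_1 = 289/6
  p_2/q_2 = 27792/577
  p_3/q_3 = 167041/3468
  p_4/q_4 = 16063728/333505
q_3 = 3468 ≤ 7160 < 333505 = q_4, so the answer is 167041/3468.

167041/3468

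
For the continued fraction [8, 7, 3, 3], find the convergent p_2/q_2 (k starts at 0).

Using pₖ = aₖpₖ₋₁ + pₖ₋₂, qₖ = aₖqₖ₋₁ + qₖ₋₂ (with p₋₁=1, p₋₂=0, q₋₁=0, q₋₂=1):
  k=0: a=8, p=8, q=1
  k=1: a=7, p=57, q=7
  k=2: a=3, p=179, q=22

179/22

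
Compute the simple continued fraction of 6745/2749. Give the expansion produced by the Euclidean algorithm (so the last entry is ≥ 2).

6745 = 2·2749 + 1247
2749 = 2·1247 + 255
1247 = 4·255 + 227
255 = 1·227 + 28
227 = 8·28 + 3
28 = 9·3 + 1
3 = 3·1 + 0  (stop)
So 6745/2749 = [2; 2, 4, 1, 8, 9, 3].

[2; 2, 4, 1, 8, 9, 3]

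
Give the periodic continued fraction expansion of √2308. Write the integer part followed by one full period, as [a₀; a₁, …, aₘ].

a₀ = ⌊√2308⌋ = 48.
With m₀=0, d₀=1 and mₖ₊₁ = dₖaₖ − mₖ, dₖ₊₁ = (n − mₖ₊₁²)/dₖ, aₖ₊₁ = ⌊(a₀+mₖ₊₁)/dₖ₊₁⌋:
  k=1: m=48, d=4, a=24
  k=2: m=48, d=1, a=96
d=1 and a=2a₀=96 at k=2, so the next step gives (m, d) = (48, 4) again — its k=1 value — and the period has length 2.

[48; 24, 96]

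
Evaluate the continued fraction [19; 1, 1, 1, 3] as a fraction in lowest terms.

Using pₖ = aₖpₖ₋₁ + pₖ₋₂ and qₖ = aₖqₖ₋₁ + qₖ₋₂:
  k=0: a=19, p=19, q=1
  k=1: a=1, p=20, q=1
  k=2: a=1, p=39, q=2
  k=3: a=1, p=59, q=3
  k=4: a=3, p=216, q=11

216/11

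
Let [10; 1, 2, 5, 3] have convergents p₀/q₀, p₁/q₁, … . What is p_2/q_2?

32/3

Using pₖ = aₖpₖ₋₁ + pₖ₋₂, qₖ = aₖqₖ₋₁ + qₖ₋₂ (with p₋₁=1, p₋₂=0, q₋₁=0, q₋₂=1):
  k=0: a=10, p=10, q=1
  k=1: a=1, p=11, q=1
  k=2: a=2, p=32, q=3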